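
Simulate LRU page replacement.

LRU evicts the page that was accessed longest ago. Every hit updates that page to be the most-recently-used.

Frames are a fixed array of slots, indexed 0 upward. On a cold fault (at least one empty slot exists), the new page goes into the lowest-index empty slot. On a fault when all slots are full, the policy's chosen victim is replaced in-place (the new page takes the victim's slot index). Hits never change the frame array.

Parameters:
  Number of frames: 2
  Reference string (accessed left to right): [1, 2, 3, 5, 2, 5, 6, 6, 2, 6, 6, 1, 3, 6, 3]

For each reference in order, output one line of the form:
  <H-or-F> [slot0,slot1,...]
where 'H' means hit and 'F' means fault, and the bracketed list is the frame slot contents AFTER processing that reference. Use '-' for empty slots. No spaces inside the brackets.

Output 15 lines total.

F [1,-]
F [1,2]
F [3,2]
F [3,5]
F [2,5]
H [2,5]
F [6,5]
H [6,5]
F [6,2]
H [6,2]
H [6,2]
F [6,1]
F [3,1]
F [3,6]
H [3,6]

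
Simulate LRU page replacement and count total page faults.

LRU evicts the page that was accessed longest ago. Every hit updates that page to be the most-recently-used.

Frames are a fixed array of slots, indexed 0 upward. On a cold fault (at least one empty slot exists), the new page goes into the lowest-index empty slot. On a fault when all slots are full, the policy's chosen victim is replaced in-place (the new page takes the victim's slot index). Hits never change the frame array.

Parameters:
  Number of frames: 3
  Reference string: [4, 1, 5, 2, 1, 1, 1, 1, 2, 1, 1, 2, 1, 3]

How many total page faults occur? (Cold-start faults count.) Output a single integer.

Answer: 5

Derivation:
Step 0: ref 4 → FAULT, frames=[4,-,-]
Step 1: ref 1 → FAULT, frames=[4,1,-]
Step 2: ref 5 → FAULT, frames=[4,1,5]
Step 3: ref 2 → FAULT (evict 4), frames=[2,1,5]
Step 4: ref 1 → HIT, frames=[2,1,5]
Step 5: ref 1 → HIT, frames=[2,1,5]
Step 6: ref 1 → HIT, frames=[2,1,5]
Step 7: ref 1 → HIT, frames=[2,1,5]
Step 8: ref 2 → HIT, frames=[2,1,5]
Step 9: ref 1 → HIT, frames=[2,1,5]
Step 10: ref 1 → HIT, frames=[2,1,5]
Step 11: ref 2 → HIT, frames=[2,1,5]
Step 12: ref 1 → HIT, frames=[2,1,5]
Step 13: ref 3 → FAULT (evict 5), frames=[2,1,3]
Total faults: 5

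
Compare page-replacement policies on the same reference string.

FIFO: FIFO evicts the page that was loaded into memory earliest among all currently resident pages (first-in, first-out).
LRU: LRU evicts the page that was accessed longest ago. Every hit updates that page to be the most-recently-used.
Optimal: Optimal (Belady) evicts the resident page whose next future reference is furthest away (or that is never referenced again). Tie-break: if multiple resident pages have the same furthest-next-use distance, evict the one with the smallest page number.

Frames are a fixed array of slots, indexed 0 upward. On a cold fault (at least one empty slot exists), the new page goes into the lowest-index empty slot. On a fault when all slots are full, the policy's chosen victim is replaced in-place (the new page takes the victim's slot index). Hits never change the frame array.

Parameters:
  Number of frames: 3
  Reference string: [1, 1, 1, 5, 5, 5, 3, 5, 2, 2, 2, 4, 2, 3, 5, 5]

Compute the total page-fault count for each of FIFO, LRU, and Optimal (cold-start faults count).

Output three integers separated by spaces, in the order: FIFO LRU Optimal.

--- FIFO ---
  step 0: ref 1 -> FAULT, frames=[1,-,-] (faults so far: 1)
  step 1: ref 1 -> HIT, frames=[1,-,-] (faults so far: 1)
  step 2: ref 1 -> HIT, frames=[1,-,-] (faults so far: 1)
  step 3: ref 5 -> FAULT, frames=[1,5,-] (faults so far: 2)
  step 4: ref 5 -> HIT, frames=[1,5,-] (faults so far: 2)
  step 5: ref 5 -> HIT, frames=[1,5,-] (faults so far: 2)
  step 6: ref 3 -> FAULT, frames=[1,5,3] (faults so far: 3)
  step 7: ref 5 -> HIT, frames=[1,5,3] (faults so far: 3)
  step 8: ref 2 -> FAULT, evict 1, frames=[2,5,3] (faults so far: 4)
  step 9: ref 2 -> HIT, frames=[2,5,3] (faults so far: 4)
  step 10: ref 2 -> HIT, frames=[2,5,3] (faults so far: 4)
  step 11: ref 4 -> FAULT, evict 5, frames=[2,4,3] (faults so far: 5)
  step 12: ref 2 -> HIT, frames=[2,4,3] (faults so far: 5)
  step 13: ref 3 -> HIT, frames=[2,4,3] (faults so far: 5)
  step 14: ref 5 -> FAULT, evict 3, frames=[2,4,5] (faults so far: 6)
  step 15: ref 5 -> HIT, frames=[2,4,5] (faults so far: 6)
  FIFO total faults: 6
--- LRU ---
  step 0: ref 1 -> FAULT, frames=[1,-,-] (faults so far: 1)
  step 1: ref 1 -> HIT, frames=[1,-,-] (faults so far: 1)
  step 2: ref 1 -> HIT, frames=[1,-,-] (faults so far: 1)
  step 3: ref 5 -> FAULT, frames=[1,5,-] (faults so far: 2)
  step 4: ref 5 -> HIT, frames=[1,5,-] (faults so far: 2)
  step 5: ref 5 -> HIT, frames=[1,5,-] (faults so far: 2)
  step 6: ref 3 -> FAULT, frames=[1,5,3] (faults so far: 3)
  step 7: ref 5 -> HIT, frames=[1,5,3] (faults so far: 3)
  step 8: ref 2 -> FAULT, evict 1, frames=[2,5,3] (faults so far: 4)
  step 9: ref 2 -> HIT, frames=[2,5,3] (faults so far: 4)
  step 10: ref 2 -> HIT, frames=[2,5,3] (faults so far: 4)
  step 11: ref 4 -> FAULT, evict 3, frames=[2,5,4] (faults so far: 5)
  step 12: ref 2 -> HIT, frames=[2,5,4] (faults so far: 5)
  step 13: ref 3 -> FAULT, evict 5, frames=[2,3,4] (faults so far: 6)
  step 14: ref 5 -> FAULT, evict 4, frames=[2,3,5] (faults so far: 7)
  step 15: ref 5 -> HIT, frames=[2,3,5] (faults so far: 7)
  LRU total faults: 7
--- Optimal ---
  step 0: ref 1 -> FAULT, frames=[1,-,-] (faults so far: 1)
  step 1: ref 1 -> HIT, frames=[1,-,-] (faults so far: 1)
  step 2: ref 1 -> HIT, frames=[1,-,-] (faults so far: 1)
  step 3: ref 5 -> FAULT, frames=[1,5,-] (faults so far: 2)
  step 4: ref 5 -> HIT, frames=[1,5,-] (faults so far: 2)
  step 5: ref 5 -> HIT, frames=[1,5,-] (faults so far: 2)
  step 6: ref 3 -> FAULT, frames=[1,5,3] (faults so far: 3)
  step 7: ref 5 -> HIT, frames=[1,5,3] (faults so far: 3)
  step 8: ref 2 -> FAULT, evict 1, frames=[2,5,3] (faults so far: 4)
  step 9: ref 2 -> HIT, frames=[2,5,3] (faults so far: 4)
  step 10: ref 2 -> HIT, frames=[2,5,3] (faults so far: 4)
  step 11: ref 4 -> FAULT, evict 5, frames=[2,4,3] (faults so far: 5)
  step 12: ref 2 -> HIT, frames=[2,4,3] (faults so far: 5)
  step 13: ref 3 -> HIT, frames=[2,4,3] (faults so far: 5)
  step 14: ref 5 -> FAULT, evict 2, frames=[5,4,3] (faults so far: 6)
  step 15: ref 5 -> HIT, frames=[5,4,3] (faults so far: 6)
  Optimal total faults: 6

Answer: 6 7 6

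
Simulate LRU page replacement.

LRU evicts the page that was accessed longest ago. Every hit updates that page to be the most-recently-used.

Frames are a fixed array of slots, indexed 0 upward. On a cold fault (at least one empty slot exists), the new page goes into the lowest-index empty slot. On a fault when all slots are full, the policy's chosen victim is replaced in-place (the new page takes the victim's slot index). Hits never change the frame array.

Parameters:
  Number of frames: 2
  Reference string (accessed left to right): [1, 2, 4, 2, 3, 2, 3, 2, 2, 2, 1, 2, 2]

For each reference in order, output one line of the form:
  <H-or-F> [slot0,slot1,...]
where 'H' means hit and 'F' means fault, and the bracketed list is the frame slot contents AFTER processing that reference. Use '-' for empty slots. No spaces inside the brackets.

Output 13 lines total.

F [1,-]
F [1,2]
F [4,2]
H [4,2]
F [3,2]
H [3,2]
H [3,2]
H [3,2]
H [3,2]
H [3,2]
F [1,2]
H [1,2]
H [1,2]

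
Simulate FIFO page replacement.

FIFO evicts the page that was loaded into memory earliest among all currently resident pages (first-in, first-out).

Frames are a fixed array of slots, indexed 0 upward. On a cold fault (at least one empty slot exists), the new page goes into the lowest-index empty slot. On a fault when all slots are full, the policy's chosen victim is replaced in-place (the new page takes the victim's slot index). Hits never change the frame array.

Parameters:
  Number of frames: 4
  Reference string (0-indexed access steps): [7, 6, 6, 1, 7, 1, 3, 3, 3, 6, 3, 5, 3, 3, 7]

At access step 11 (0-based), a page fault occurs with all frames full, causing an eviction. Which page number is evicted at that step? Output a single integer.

Answer: 7

Derivation:
Step 0: ref 7 -> FAULT, frames=[7,-,-,-]
Step 1: ref 6 -> FAULT, frames=[7,6,-,-]
Step 2: ref 6 -> HIT, frames=[7,6,-,-]
Step 3: ref 1 -> FAULT, frames=[7,6,1,-]
Step 4: ref 7 -> HIT, frames=[7,6,1,-]
Step 5: ref 1 -> HIT, frames=[7,6,1,-]
Step 6: ref 3 -> FAULT, frames=[7,6,1,3]
Step 7: ref 3 -> HIT, frames=[7,6,1,3]
Step 8: ref 3 -> HIT, frames=[7,6,1,3]
Step 9: ref 6 -> HIT, frames=[7,6,1,3]
Step 10: ref 3 -> HIT, frames=[7,6,1,3]
Step 11: ref 5 -> FAULT, evict 7, frames=[5,6,1,3]
At step 11: evicted page 7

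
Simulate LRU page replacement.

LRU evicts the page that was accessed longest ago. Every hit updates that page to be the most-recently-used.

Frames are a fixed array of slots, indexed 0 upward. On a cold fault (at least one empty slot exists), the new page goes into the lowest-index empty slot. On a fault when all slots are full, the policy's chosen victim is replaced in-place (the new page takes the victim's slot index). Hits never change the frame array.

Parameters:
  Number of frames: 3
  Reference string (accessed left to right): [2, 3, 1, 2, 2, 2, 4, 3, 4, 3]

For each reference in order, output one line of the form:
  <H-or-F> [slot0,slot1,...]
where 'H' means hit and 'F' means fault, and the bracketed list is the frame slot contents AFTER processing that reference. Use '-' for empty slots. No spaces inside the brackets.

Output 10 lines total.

F [2,-,-]
F [2,3,-]
F [2,3,1]
H [2,3,1]
H [2,3,1]
H [2,3,1]
F [2,4,1]
F [2,4,3]
H [2,4,3]
H [2,4,3]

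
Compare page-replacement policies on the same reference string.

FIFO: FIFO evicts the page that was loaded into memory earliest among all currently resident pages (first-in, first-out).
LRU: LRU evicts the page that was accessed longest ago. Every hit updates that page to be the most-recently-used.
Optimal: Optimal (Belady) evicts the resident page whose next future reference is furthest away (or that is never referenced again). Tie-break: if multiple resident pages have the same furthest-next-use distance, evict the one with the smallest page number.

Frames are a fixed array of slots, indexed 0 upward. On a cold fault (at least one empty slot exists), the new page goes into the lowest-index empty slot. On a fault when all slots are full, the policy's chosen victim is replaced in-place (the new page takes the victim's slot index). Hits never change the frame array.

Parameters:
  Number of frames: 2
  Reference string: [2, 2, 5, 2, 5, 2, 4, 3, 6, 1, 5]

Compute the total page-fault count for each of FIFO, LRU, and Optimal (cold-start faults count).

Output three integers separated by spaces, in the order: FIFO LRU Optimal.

Answer: 7 7 6

Derivation:
--- FIFO ---
  step 0: ref 2 -> FAULT, frames=[2,-] (faults so far: 1)
  step 1: ref 2 -> HIT, frames=[2,-] (faults so far: 1)
  step 2: ref 5 -> FAULT, frames=[2,5] (faults so far: 2)
  step 3: ref 2 -> HIT, frames=[2,5] (faults so far: 2)
  step 4: ref 5 -> HIT, frames=[2,5] (faults so far: 2)
  step 5: ref 2 -> HIT, frames=[2,5] (faults so far: 2)
  step 6: ref 4 -> FAULT, evict 2, frames=[4,5] (faults so far: 3)
  step 7: ref 3 -> FAULT, evict 5, frames=[4,3] (faults so far: 4)
  step 8: ref 6 -> FAULT, evict 4, frames=[6,3] (faults so far: 5)
  step 9: ref 1 -> FAULT, evict 3, frames=[6,1] (faults so far: 6)
  step 10: ref 5 -> FAULT, evict 6, frames=[5,1] (faults so far: 7)
  FIFO total faults: 7
--- LRU ---
  step 0: ref 2 -> FAULT, frames=[2,-] (faults so far: 1)
  step 1: ref 2 -> HIT, frames=[2,-] (faults so far: 1)
  step 2: ref 5 -> FAULT, frames=[2,5] (faults so far: 2)
  step 3: ref 2 -> HIT, frames=[2,5] (faults so far: 2)
  step 4: ref 5 -> HIT, frames=[2,5] (faults so far: 2)
  step 5: ref 2 -> HIT, frames=[2,5] (faults so far: 2)
  step 6: ref 4 -> FAULT, evict 5, frames=[2,4] (faults so far: 3)
  step 7: ref 3 -> FAULT, evict 2, frames=[3,4] (faults so far: 4)
  step 8: ref 6 -> FAULT, evict 4, frames=[3,6] (faults so far: 5)
  step 9: ref 1 -> FAULT, evict 3, frames=[1,6] (faults so far: 6)
  step 10: ref 5 -> FAULT, evict 6, frames=[1,5] (faults so far: 7)
  LRU total faults: 7
--- Optimal ---
  step 0: ref 2 -> FAULT, frames=[2,-] (faults so far: 1)
  step 1: ref 2 -> HIT, frames=[2,-] (faults so far: 1)
  step 2: ref 5 -> FAULT, frames=[2,5] (faults so far: 2)
  step 3: ref 2 -> HIT, frames=[2,5] (faults so far: 2)
  step 4: ref 5 -> HIT, frames=[2,5] (faults so far: 2)
  step 5: ref 2 -> HIT, frames=[2,5] (faults so far: 2)
  step 6: ref 4 -> FAULT, evict 2, frames=[4,5] (faults so far: 3)
  step 7: ref 3 -> FAULT, evict 4, frames=[3,5] (faults so far: 4)
  step 8: ref 6 -> FAULT, evict 3, frames=[6,5] (faults so far: 5)
  step 9: ref 1 -> FAULT, evict 6, frames=[1,5] (faults so far: 6)
  step 10: ref 5 -> HIT, frames=[1,5] (faults so far: 6)
  Optimal total faults: 6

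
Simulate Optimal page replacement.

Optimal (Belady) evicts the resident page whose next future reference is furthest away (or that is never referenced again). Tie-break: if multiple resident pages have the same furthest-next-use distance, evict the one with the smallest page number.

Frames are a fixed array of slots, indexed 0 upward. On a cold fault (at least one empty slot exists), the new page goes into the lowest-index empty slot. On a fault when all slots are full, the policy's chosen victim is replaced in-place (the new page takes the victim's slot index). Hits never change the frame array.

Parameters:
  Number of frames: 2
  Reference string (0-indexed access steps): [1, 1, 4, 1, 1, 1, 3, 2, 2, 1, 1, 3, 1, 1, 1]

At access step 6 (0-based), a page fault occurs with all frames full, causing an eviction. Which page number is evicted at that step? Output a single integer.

Step 0: ref 1 -> FAULT, frames=[1,-]
Step 1: ref 1 -> HIT, frames=[1,-]
Step 2: ref 4 -> FAULT, frames=[1,4]
Step 3: ref 1 -> HIT, frames=[1,4]
Step 4: ref 1 -> HIT, frames=[1,4]
Step 5: ref 1 -> HIT, frames=[1,4]
Step 6: ref 3 -> FAULT, evict 4, frames=[1,3]
At step 6: evicted page 4

Answer: 4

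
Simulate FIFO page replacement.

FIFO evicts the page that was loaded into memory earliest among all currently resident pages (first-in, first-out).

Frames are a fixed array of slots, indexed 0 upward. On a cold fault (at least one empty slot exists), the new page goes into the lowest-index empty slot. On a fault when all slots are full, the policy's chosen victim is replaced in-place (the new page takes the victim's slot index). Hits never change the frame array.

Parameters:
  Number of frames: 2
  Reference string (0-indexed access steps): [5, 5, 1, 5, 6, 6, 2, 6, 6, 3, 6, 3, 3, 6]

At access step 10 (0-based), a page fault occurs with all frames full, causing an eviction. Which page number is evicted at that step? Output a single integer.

Step 0: ref 5 -> FAULT, frames=[5,-]
Step 1: ref 5 -> HIT, frames=[5,-]
Step 2: ref 1 -> FAULT, frames=[5,1]
Step 3: ref 5 -> HIT, frames=[5,1]
Step 4: ref 6 -> FAULT, evict 5, frames=[6,1]
Step 5: ref 6 -> HIT, frames=[6,1]
Step 6: ref 2 -> FAULT, evict 1, frames=[6,2]
Step 7: ref 6 -> HIT, frames=[6,2]
Step 8: ref 6 -> HIT, frames=[6,2]
Step 9: ref 3 -> FAULT, evict 6, frames=[3,2]
Step 10: ref 6 -> FAULT, evict 2, frames=[3,6]
At step 10: evicted page 2

Answer: 2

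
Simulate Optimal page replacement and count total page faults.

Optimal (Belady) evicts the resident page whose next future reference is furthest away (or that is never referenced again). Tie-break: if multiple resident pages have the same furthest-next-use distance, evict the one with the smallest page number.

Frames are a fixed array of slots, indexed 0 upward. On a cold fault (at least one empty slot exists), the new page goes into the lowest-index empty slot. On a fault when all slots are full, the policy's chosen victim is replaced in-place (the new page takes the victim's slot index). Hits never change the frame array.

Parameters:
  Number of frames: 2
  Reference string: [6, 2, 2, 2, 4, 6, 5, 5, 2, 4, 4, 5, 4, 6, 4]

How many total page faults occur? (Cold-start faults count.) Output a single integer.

Step 0: ref 6 → FAULT, frames=[6,-]
Step 1: ref 2 → FAULT, frames=[6,2]
Step 2: ref 2 → HIT, frames=[6,2]
Step 3: ref 2 → HIT, frames=[6,2]
Step 4: ref 4 → FAULT (evict 2), frames=[6,4]
Step 5: ref 6 → HIT, frames=[6,4]
Step 6: ref 5 → FAULT (evict 6), frames=[5,4]
Step 7: ref 5 → HIT, frames=[5,4]
Step 8: ref 2 → FAULT (evict 5), frames=[2,4]
Step 9: ref 4 → HIT, frames=[2,4]
Step 10: ref 4 → HIT, frames=[2,4]
Step 11: ref 5 → FAULT (evict 2), frames=[5,4]
Step 12: ref 4 → HIT, frames=[5,4]
Step 13: ref 6 → FAULT (evict 5), frames=[6,4]
Step 14: ref 4 → HIT, frames=[6,4]
Total faults: 7

Answer: 7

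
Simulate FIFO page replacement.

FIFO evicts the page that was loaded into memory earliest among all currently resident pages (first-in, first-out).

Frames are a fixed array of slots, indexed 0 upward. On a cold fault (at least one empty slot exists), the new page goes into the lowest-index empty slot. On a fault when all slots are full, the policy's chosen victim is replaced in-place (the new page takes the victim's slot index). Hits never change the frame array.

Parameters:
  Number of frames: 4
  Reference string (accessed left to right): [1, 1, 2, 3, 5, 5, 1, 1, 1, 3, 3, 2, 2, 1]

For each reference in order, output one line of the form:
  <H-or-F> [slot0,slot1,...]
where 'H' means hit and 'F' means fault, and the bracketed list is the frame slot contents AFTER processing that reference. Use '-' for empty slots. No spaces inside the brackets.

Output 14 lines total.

F [1,-,-,-]
H [1,-,-,-]
F [1,2,-,-]
F [1,2,3,-]
F [1,2,3,5]
H [1,2,3,5]
H [1,2,3,5]
H [1,2,3,5]
H [1,2,3,5]
H [1,2,3,5]
H [1,2,3,5]
H [1,2,3,5]
H [1,2,3,5]
H [1,2,3,5]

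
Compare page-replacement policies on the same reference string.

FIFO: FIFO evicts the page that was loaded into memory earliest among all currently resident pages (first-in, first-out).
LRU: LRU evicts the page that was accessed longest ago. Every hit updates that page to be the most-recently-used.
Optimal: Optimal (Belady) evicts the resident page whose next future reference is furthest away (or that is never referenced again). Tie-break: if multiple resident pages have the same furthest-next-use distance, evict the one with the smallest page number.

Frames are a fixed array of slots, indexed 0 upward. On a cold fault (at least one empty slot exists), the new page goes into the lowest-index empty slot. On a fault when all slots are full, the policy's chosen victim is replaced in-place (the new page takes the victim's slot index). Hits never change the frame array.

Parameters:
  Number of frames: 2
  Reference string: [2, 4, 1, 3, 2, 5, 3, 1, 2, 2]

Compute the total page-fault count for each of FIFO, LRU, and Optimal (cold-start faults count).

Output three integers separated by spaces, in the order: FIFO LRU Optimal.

Answer: 9 9 7

Derivation:
--- FIFO ---
  step 0: ref 2 -> FAULT, frames=[2,-] (faults so far: 1)
  step 1: ref 4 -> FAULT, frames=[2,4] (faults so far: 2)
  step 2: ref 1 -> FAULT, evict 2, frames=[1,4] (faults so far: 3)
  step 3: ref 3 -> FAULT, evict 4, frames=[1,3] (faults so far: 4)
  step 4: ref 2 -> FAULT, evict 1, frames=[2,3] (faults so far: 5)
  step 5: ref 5 -> FAULT, evict 3, frames=[2,5] (faults so far: 6)
  step 6: ref 3 -> FAULT, evict 2, frames=[3,5] (faults so far: 7)
  step 7: ref 1 -> FAULT, evict 5, frames=[3,1] (faults so far: 8)
  step 8: ref 2 -> FAULT, evict 3, frames=[2,1] (faults so far: 9)
  step 9: ref 2 -> HIT, frames=[2,1] (faults so far: 9)
  FIFO total faults: 9
--- LRU ---
  step 0: ref 2 -> FAULT, frames=[2,-] (faults so far: 1)
  step 1: ref 4 -> FAULT, frames=[2,4] (faults so far: 2)
  step 2: ref 1 -> FAULT, evict 2, frames=[1,4] (faults so far: 3)
  step 3: ref 3 -> FAULT, evict 4, frames=[1,3] (faults so far: 4)
  step 4: ref 2 -> FAULT, evict 1, frames=[2,3] (faults so far: 5)
  step 5: ref 5 -> FAULT, evict 3, frames=[2,5] (faults so far: 6)
  step 6: ref 3 -> FAULT, evict 2, frames=[3,5] (faults so far: 7)
  step 7: ref 1 -> FAULT, evict 5, frames=[3,1] (faults so far: 8)
  step 8: ref 2 -> FAULT, evict 3, frames=[2,1] (faults so far: 9)
  step 9: ref 2 -> HIT, frames=[2,1] (faults so far: 9)
  LRU total faults: 9
--- Optimal ---
  step 0: ref 2 -> FAULT, frames=[2,-] (faults so far: 1)
  step 1: ref 4 -> FAULT, frames=[2,4] (faults so far: 2)
  step 2: ref 1 -> FAULT, evict 4, frames=[2,1] (faults so far: 3)
  step 3: ref 3 -> FAULT, evict 1, frames=[2,3] (faults so far: 4)
  step 4: ref 2 -> HIT, frames=[2,3] (faults so far: 4)
  step 5: ref 5 -> FAULT, evict 2, frames=[5,3] (faults so far: 5)
  step 6: ref 3 -> HIT, frames=[5,3] (faults so far: 5)
  step 7: ref 1 -> FAULT, evict 3, frames=[5,1] (faults so far: 6)
  step 8: ref 2 -> FAULT, evict 1, frames=[5,2] (faults so far: 7)
  step 9: ref 2 -> HIT, frames=[5,2] (faults so far: 7)
  Optimal total faults: 7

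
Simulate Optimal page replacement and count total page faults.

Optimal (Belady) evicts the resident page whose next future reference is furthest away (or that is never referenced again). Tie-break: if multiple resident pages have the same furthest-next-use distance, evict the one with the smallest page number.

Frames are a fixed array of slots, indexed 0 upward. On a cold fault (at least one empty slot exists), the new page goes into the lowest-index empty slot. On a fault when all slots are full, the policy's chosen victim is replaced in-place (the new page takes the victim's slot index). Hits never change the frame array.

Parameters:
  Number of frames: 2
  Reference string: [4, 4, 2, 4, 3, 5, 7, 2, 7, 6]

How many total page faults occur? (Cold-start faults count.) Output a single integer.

Step 0: ref 4 → FAULT, frames=[4,-]
Step 1: ref 4 → HIT, frames=[4,-]
Step 2: ref 2 → FAULT, frames=[4,2]
Step 3: ref 4 → HIT, frames=[4,2]
Step 4: ref 3 → FAULT (evict 4), frames=[3,2]
Step 5: ref 5 → FAULT (evict 3), frames=[5,2]
Step 6: ref 7 → FAULT (evict 5), frames=[7,2]
Step 7: ref 2 → HIT, frames=[7,2]
Step 8: ref 7 → HIT, frames=[7,2]
Step 9: ref 6 → FAULT (evict 2), frames=[7,6]
Total faults: 6

Answer: 6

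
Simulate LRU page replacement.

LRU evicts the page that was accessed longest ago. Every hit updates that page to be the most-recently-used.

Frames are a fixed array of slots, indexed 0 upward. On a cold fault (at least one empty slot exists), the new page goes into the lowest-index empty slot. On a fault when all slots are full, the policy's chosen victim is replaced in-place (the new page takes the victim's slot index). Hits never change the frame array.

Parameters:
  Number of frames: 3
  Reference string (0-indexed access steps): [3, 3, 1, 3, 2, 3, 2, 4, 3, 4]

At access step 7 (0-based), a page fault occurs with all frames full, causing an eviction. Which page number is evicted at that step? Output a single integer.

Answer: 1

Derivation:
Step 0: ref 3 -> FAULT, frames=[3,-,-]
Step 1: ref 3 -> HIT, frames=[3,-,-]
Step 2: ref 1 -> FAULT, frames=[3,1,-]
Step 3: ref 3 -> HIT, frames=[3,1,-]
Step 4: ref 2 -> FAULT, frames=[3,1,2]
Step 5: ref 3 -> HIT, frames=[3,1,2]
Step 6: ref 2 -> HIT, frames=[3,1,2]
Step 7: ref 4 -> FAULT, evict 1, frames=[3,4,2]
At step 7: evicted page 1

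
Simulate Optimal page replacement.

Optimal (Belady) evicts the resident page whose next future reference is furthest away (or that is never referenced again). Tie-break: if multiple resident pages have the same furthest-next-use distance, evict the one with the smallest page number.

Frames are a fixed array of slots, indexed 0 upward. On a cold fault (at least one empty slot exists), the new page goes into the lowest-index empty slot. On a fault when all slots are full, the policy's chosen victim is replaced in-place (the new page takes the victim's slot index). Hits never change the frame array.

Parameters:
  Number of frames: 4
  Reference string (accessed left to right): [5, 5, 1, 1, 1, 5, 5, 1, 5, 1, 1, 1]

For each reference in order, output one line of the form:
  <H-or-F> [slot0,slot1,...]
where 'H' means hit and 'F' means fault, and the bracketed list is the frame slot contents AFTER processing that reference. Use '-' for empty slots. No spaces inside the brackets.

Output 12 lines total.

F [5,-,-,-]
H [5,-,-,-]
F [5,1,-,-]
H [5,1,-,-]
H [5,1,-,-]
H [5,1,-,-]
H [5,1,-,-]
H [5,1,-,-]
H [5,1,-,-]
H [5,1,-,-]
H [5,1,-,-]
H [5,1,-,-]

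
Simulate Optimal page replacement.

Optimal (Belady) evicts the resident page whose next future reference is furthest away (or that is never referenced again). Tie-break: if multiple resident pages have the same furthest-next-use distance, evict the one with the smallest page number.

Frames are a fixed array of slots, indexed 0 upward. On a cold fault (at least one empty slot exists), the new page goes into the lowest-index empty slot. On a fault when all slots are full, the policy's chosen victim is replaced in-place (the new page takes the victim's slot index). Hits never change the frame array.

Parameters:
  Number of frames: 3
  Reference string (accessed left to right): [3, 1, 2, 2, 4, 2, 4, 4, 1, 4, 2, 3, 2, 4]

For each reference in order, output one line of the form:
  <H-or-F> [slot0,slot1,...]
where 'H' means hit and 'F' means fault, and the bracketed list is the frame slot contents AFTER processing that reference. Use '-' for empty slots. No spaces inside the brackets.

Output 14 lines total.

F [3,-,-]
F [3,1,-]
F [3,1,2]
H [3,1,2]
F [4,1,2]
H [4,1,2]
H [4,1,2]
H [4,1,2]
H [4,1,2]
H [4,1,2]
H [4,1,2]
F [4,3,2]
H [4,3,2]
H [4,3,2]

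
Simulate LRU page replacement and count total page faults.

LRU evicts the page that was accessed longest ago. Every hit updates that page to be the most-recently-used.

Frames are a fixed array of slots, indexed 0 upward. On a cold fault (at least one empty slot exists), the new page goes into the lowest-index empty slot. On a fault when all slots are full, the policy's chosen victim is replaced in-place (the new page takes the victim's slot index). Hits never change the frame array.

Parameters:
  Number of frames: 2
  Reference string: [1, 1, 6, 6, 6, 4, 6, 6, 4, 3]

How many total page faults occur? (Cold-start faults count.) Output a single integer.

Answer: 4

Derivation:
Step 0: ref 1 → FAULT, frames=[1,-]
Step 1: ref 1 → HIT, frames=[1,-]
Step 2: ref 6 → FAULT, frames=[1,6]
Step 3: ref 6 → HIT, frames=[1,6]
Step 4: ref 6 → HIT, frames=[1,6]
Step 5: ref 4 → FAULT (evict 1), frames=[4,6]
Step 6: ref 6 → HIT, frames=[4,6]
Step 7: ref 6 → HIT, frames=[4,6]
Step 8: ref 4 → HIT, frames=[4,6]
Step 9: ref 3 → FAULT (evict 6), frames=[4,3]
Total faults: 4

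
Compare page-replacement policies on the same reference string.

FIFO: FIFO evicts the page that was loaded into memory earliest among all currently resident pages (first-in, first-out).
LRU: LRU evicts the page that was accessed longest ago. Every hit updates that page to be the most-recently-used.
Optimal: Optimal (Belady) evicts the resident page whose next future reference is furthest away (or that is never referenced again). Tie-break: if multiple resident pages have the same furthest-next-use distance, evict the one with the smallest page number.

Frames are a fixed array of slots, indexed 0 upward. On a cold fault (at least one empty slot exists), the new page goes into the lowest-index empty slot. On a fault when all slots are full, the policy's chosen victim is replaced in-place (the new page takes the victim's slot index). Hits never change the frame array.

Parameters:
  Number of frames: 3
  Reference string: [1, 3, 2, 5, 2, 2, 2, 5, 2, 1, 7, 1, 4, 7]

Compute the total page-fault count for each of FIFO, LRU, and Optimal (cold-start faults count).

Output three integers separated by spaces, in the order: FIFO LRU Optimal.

Answer: 7 7 6

Derivation:
--- FIFO ---
  step 0: ref 1 -> FAULT, frames=[1,-,-] (faults so far: 1)
  step 1: ref 3 -> FAULT, frames=[1,3,-] (faults so far: 2)
  step 2: ref 2 -> FAULT, frames=[1,3,2] (faults so far: 3)
  step 3: ref 5 -> FAULT, evict 1, frames=[5,3,2] (faults so far: 4)
  step 4: ref 2 -> HIT, frames=[5,3,2] (faults so far: 4)
  step 5: ref 2 -> HIT, frames=[5,3,2] (faults so far: 4)
  step 6: ref 2 -> HIT, frames=[5,3,2] (faults so far: 4)
  step 7: ref 5 -> HIT, frames=[5,3,2] (faults so far: 4)
  step 8: ref 2 -> HIT, frames=[5,3,2] (faults so far: 4)
  step 9: ref 1 -> FAULT, evict 3, frames=[5,1,2] (faults so far: 5)
  step 10: ref 7 -> FAULT, evict 2, frames=[5,1,7] (faults so far: 6)
  step 11: ref 1 -> HIT, frames=[5,1,7] (faults so far: 6)
  step 12: ref 4 -> FAULT, evict 5, frames=[4,1,7] (faults so far: 7)
  step 13: ref 7 -> HIT, frames=[4,1,7] (faults so far: 7)
  FIFO total faults: 7
--- LRU ---
  step 0: ref 1 -> FAULT, frames=[1,-,-] (faults so far: 1)
  step 1: ref 3 -> FAULT, frames=[1,3,-] (faults so far: 2)
  step 2: ref 2 -> FAULT, frames=[1,3,2] (faults so far: 3)
  step 3: ref 5 -> FAULT, evict 1, frames=[5,3,2] (faults so far: 4)
  step 4: ref 2 -> HIT, frames=[5,3,2] (faults so far: 4)
  step 5: ref 2 -> HIT, frames=[5,3,2] (faults so far: 4)
  step 6: ref 2 -> HIT, frames=[5,3,2] (faults so far: 4)
  step 7: ref 5 -> HIT, frames=[5,3,2] (faults so far: 4)
  step 8: ref 2 -> HIT, frames=[5,3,2] (faults so far: 4)
  step 9: ref 1 -> FAULT, evict 3, frames=[5,1,2] (faults so far: 5)
  step 10: ref 7 -> FAULT, evict 5, frames=[7,1,2] (faults so far: 6)
  step 11: ref 1 -> HIT, frames=[7,1,2] (faults so far: 6)
  step 12: ref 4 -> FAULT, evict 2, frames=[7,1,4] (faults so far: 7)
  step 13: ref 7 -> HIT, frames=[7,1,4] (faults so far: 7)
  LRU total faults: 7
--- Optimal ---
  step 0: ref 1 -> FAULT, frames=[1,-,-] (faults so far: 1)
  step 1: ref 3 -> FAULT, frames=[1,3,-] (faults so far: 2)
  step 2: ref 2 -> FAULT, frames=[1,3,2] (faults so far: 3)
  step 3: ref 5 -> FAULT, evict 3, frames=[1,5,2] (faults so far: 4)
  step 4: ref 2 -> HIT, frames=[1,5,2] (faults so far: 4)
  step 5: ref 2 -> HIT, frames=[1,5,2] (faults so far: 4)
  step 6: ref 2 -> HIT, frames=[1,5,2] (faults so far: 4)
  step 7: ref 5 -> HIT, frames=[1,5,2] (faults so far: 4)
  step 8: ref 2 -> HIT, frames=[1,5,2] (faults so far: 4)
  step 9: ref 1 -> HIT, frames=[1,5,2] (faults so far: 4)
  step 10: ref 7 -> FAULT, evict 2, frames=[1,5,7] (faults so far: 5)
  step 11: ref 1 -> HIT, frames=[1,5,7] (faults so far: 5)
  step 12: ref 4 -> FAULT, evict 1, frames=[4,5,7] (faults so far: 6)
  step 13: ref 7 -> HIT, frames=[4,5,7] (faults so far: 6)
  Optimal total faults: 6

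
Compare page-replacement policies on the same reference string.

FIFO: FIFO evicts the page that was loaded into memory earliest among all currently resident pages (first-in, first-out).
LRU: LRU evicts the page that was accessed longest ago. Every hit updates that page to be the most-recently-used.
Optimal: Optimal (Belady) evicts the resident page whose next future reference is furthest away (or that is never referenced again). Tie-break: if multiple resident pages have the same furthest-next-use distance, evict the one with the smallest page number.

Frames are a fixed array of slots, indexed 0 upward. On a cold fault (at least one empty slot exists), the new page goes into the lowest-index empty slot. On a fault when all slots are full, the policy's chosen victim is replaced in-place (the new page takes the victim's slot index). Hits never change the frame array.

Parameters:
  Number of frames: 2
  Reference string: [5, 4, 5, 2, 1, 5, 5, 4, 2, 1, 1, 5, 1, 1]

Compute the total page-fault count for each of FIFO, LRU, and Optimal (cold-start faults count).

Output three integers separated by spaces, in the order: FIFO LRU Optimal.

Answer: 9 9 7

Derivation:
--- FIFO ---
  step 0: ref 5 -> FAULT, frames=[5,-] (faults so far: 1)
  step 1: ref 4 -> FAULT, frames=[5,4] (faults so far: 2)
  step 2: ref 5 -> HIT, frames=[5,4] (faults so far: 2)
  step 3: ref 2 -> FAULT, evict 5, frames=[2,4] (faults so far: 3)
  step 4: ref 1 -> FAULT, evict 4, frames=[2,1] (faults so far: 4)
  step 5: ref 5 -> FAULT, evict 2, frames=[5,1] (faults so far: 5)
  step 6: ref 5 -> HIT, frames=[5,1] (faults so far: 5)
  step 7: ref 4 -> FAULT, evict 1, frames=[5,4] (faults so far: 6)
  step 8: ref 2 -> FAULT, evict 5, frames=[2,4] (faults so far: 7)
  step 9: ref 1 -> FAULT, evict 4, frames=[2,1] (faults so far: 8)
  step 10: ref 1 -> HIT, frames=[2,1] (faults so far: 8)
  step 11: ref 5 -> FAULT, evict 2, frames=[5,1] (faults so far: 9)
  step 12: ref 1 -> HIT, frames=[5,1] (faults so far: 9)
  step 13: ref 1 -> HIT, frames=[5,1] (faults so far: 9)
  FIFO total faults: 9
--- LRU ---
  step 0: ref 5 -> FAULT, frames=[5,-] (faults so far: 1)
  step 1: ref 4 -> FAULT, frames=[5,4] (faults so far: 2)
  step 2: ref 5 -> HIT, frames=[5,4] (faults so far: 2)
  step 3: ref 2 -> FAULT, evict 4, frames=[5,2] (faults so far: 3)
  step 4: ref 1 -> FAULT, evict 5, frames=[1,2] (faults so far: 4)
  step 5: ref 5 -> FAULT, evict 2, frames=[1,5] (faults so far: 5)
  step 6: ref 5 -> HIT, frames=[1,5] (faults so far: 5)
  step 7: ref 4 -> FAULT, evict 1, frames=[4,5] (faults so far: 6)
  step 8: ref 2 -> FAULT, evict 5, frames=[4,2] (faults so far: 7)
  step 9: ref 1 -> FAULT, evict 4, frames=[1,2] (faults so far: 8)
  step 10: ref 1 -> HIT, frames=[1,2] (faults so far: 8)
  step 11: ref 5 -> FAULT, evict 2, frames=[1,5] (faults so far: 9)
  step 12: ref 1 -> HIT, frames=[1,5] (faults so far: 9)
  step 13: ref 1 -> HIT, frames=[1,5] (faults so far: 9)
  LRU total faults: 9
--- Optimal ---
  step 0: ref 5 -> FAULT, frames=[5,-] (faults so far: 1)
  step 1: ref 4 -> FAULT, frames=[5,4] (faults so far: 2)
  step 2: ref 5 -> HIT, frames=[5,4] (faults so far: 2)
  step 3: ref 2 -> FAULT, evict 4, frames=[5,2] (faults so far: 3)
  step 4: ref 1 -> FAULT, evict 2, frames=[5,1] (faults so far: 4)
  step 5: ref 5 -> HIT, frames=[5,1] (faults so far: 4)
  step 6: ref 5 -> HIT, frames=[5,1] (faults so far: 4)
  step 7: ref 4 -> FAULT, evict 5, frames=[4,1] (faults so far: 5)
  step 8: ref 2 -> FAULT, evict 4, frames=[2,1] (faults so far: 6)
  step 9: ref 1 -> HIT, frames=[2,1] (faults so far: 6)
  step 10: ref 1 -> HIT, frames=[2,1] (faults so far: 6)
  step 11: ref 5 -> FAULT, evict 2, frames=[5,1] (faults so far: 7)
  step 12: ref 1 -> HIT, frames=[5,1] (faults so far: 7)
  step 13: ref 1 -> HIT, frames=[5,1] (faults so far: 7)
  Optimal total faults: 7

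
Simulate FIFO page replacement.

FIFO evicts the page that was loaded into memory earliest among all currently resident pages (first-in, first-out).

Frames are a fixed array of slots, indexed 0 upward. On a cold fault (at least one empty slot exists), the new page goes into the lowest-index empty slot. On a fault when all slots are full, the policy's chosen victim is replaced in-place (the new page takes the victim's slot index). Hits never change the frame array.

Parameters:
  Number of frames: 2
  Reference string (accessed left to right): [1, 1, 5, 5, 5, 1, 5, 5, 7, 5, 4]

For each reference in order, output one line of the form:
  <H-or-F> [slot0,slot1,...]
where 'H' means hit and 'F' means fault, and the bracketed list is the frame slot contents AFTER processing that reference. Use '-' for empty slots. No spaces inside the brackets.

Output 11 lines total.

F [1,-]
H [1,-]
F [1,5]
H [1,5]
H [1,5]
H [1,5]
H [1,5]
H [1,5]
F [7,5]
H [7,5]
F [7,4]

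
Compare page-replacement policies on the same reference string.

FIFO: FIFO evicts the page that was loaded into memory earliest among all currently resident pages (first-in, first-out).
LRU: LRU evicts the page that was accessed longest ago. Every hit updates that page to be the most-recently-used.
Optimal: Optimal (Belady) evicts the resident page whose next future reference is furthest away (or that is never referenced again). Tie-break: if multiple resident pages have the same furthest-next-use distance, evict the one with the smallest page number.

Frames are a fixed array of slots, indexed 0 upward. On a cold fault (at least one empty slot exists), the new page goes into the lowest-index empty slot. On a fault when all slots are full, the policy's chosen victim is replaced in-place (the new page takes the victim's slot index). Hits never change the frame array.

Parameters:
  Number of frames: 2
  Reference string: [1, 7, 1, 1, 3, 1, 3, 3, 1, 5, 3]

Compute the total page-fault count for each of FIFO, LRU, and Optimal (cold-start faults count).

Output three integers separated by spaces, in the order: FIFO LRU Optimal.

--- FIFO ---
  step 0: ref 1 -> FAULT, frames=[1,-] (faults so far: 1)
  step 1: ref 7 -> FAULT, frames=[1,7] (faults so far: 2)
  step 2: ref 1 -> HIT, frames=[1,7] (faults so far: 2)
  step 3: ref 1 -> HIT, frames=[1,7] (faults so far: 2)
  step 4: ref 3 -> FAULT, evict 1, frames=[3,7] (faults so far: 3)
  step 5: ref 1 -> FAULT, evict 7, frames=[3,1] (faults so far: 4)
  step 6: ref 3 -> HIT, frames=[3,1] (faults so far: 4)
  step 7: ref 3 -> HIT, frames=[3,1] (faults so far: 4)
  step 8: ref 1 -> HIT, frames=[3,1] (faults so far: 4)
  step 9: ref 5 -> FAULT, evict 3, frames=[5,1] (faults so far: 5)
  step 10: ref 3 -> FAULT, evict 1, frames=[5,3] (faults so far: 6)
  FIFO total faults: 6
--- LRU ---
  step 0: ref 1 -> FAULT, frames=[1,-] (faults so far: 1)
  step 1: ref 7 -> FAULT, frames=[1,7] (faults so far: 2)
  step 2: ref 1 -> HIT, frames=[1,7] (faults so far: 2)
  step 3: ref 1 -> HIT, frames=[1,7] (faults so far: 2)
  step 4: ref 3 -> FAULT, evict 7, frames=[1,3] (faults so far: 3)
  step 5: ref 1 -> HIT, frames=[1,3] (faults so far: 3)
  step 6: ref 3 -> HIT, frames=[1,3] (faults so far: 3)
  step 7: ref 3 -> HIT, frames=[1,3] (faults so far: 3)
  step 8: ref 1 -> HIT, frames=[1,3] (faults so far: 3)
  step 9: ref 5 -> FAULT, evict 3, frames=[1,5] (faults so far: 4)
  step 10: ref 3 -> FAULT, evict 1, frames=[3,5] (faults so far: 5)
  LRU total faults: 5
--- Optimal ---
  step 0: ref 1 -> FAULT, frames=[1,-] (faults so far: 1)
  step 1: ref 7 -> FAULT, frames=[1,7] (faults so far: 2)
  step 2: ref 1 -> HIT, frames=[1,7] (faults so far: 2)
  step 3: ref 1 -> HIT, frames=[1,7] (faults so far: 2)
  step 4: ref 3 -> FAULT, evict 7, frames=[1,3] (faults so far: 3)
  step 5: ref 1 -> HIT, frames=[1,3] (faults so far: 3)
  step 6: ref 3 -> HIT, frames=[1,3] (faults so far: 3)
  step 7: ref 3 -> HIT, frames=[1,3] (faults so far: 3)
  step 8: ref 1 -> HIT, frames=[1,3] (faults so far: 3)
  step 9: ref 5 -> FAULT, evict 1, frames=[5,3] (faults so far: 4)
  step 10: ref 3 -> HIT, frames=[5,3] (faults so far: 4)
  Optimal total faults: 4

Answer: 6 5 4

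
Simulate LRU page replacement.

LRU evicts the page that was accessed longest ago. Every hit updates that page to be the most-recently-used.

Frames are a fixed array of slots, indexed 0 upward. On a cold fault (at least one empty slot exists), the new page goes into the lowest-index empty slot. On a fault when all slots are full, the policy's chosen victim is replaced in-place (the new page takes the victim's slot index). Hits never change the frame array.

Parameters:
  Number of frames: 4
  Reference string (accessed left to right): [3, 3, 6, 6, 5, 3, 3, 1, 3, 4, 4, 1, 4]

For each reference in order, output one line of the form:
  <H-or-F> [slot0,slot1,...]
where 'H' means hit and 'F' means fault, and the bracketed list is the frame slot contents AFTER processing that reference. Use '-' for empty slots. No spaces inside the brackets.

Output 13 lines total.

F [3,-,-,-]
H [3,-,-,-]
F [3,6,-,-]
H [3,6,-,-]
F [3,6,5,-]
H [3,6,5,-]
H [3,6,5,-]
F [3,6,5,1]
H [3,6,5,1]
F [3,4,5,1]
H [3,4,5,1]
H [3,4,5,1]
H [3,4,5,1]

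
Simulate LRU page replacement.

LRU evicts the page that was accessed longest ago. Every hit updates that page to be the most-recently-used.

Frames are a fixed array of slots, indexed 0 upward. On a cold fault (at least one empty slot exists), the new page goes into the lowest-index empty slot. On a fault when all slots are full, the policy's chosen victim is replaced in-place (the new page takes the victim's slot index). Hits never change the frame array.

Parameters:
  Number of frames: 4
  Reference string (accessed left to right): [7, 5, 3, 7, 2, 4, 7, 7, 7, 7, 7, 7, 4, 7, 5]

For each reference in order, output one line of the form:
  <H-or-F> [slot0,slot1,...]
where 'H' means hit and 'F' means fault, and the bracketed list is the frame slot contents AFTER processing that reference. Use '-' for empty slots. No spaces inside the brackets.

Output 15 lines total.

F [7,-,-,-]
F [7,5,-,-]
F [7,5,3,-]
H [7,5,3,-]
F [7,5,3,2]
F [7,4,3,2]
H [7,4,3,2]
H [7,4,3,2]
H [7,4,3,2]
H [7,4,3,2]
H [7,4,3,2]
H [7,4,3,2]
H [7,4,3,2]
H [7,4,3,2]
F [7,4,5,2]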